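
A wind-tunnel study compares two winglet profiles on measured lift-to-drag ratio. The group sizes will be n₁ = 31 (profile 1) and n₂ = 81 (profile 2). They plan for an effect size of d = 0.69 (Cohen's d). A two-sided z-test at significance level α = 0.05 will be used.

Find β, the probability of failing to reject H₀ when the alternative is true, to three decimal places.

Noncentrality parameter: δ = d / √(1/n₁ + 1/n₂) = 0.69 / √(1/31 + 1/81) = 3.2671
Two-sided α = 0.05 → critical value z_{0.025} = 1.960.
Power = Φ(δ − 1.960) + Φ(−δ − 1.960) = Φ(1.307) + Φ(-5.227) = 0.9044 + 0.0000 = 0.9044.
Type II error: β = 1 − power = 1 − 0.9044 = 0.0956.

β ≈ 0.096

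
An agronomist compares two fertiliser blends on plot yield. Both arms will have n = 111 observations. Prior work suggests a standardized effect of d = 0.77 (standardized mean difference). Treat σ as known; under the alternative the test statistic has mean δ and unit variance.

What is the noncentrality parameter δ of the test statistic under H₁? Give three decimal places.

δ = d·√(n/2) = 0.77 × √(111/2) = 5.7364

δ ≈ 5.736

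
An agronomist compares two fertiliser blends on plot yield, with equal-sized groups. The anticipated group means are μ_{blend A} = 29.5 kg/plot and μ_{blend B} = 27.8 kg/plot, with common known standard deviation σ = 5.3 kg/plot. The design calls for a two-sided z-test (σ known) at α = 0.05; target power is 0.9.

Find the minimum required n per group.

Standardized effect: d = |μ_{blend A} − μ_{blend B}| / σ = |29.5 − 27.8| / 5.3 = 0.3208
For power 0.9 need Φ(δ − z_{0.025}) = 0.9, so δ = z_{0.025} + z_{0.10} = 1.960 + 1.282 = 3.242.
(The Φ(−δ − z_{α/2}) term is vanishingly small for δ > 0 and is dropped in the standard sample-size formula.)
δ = d·√(n/2) ⇒ n = 2(δ/d)² = 2 × (3.242 / 0.3208)² = 204.26.
Rounding up, n = 205 per group.

n = 205 per group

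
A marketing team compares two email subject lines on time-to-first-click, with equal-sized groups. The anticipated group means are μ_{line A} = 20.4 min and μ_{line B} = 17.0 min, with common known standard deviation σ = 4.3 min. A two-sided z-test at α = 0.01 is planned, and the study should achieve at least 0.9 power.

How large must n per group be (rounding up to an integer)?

n = 48 per group

Standardized effect: d = |μ_{line A} − μ_{line B}| / σ = |20.4 − 17.0| / 4.3 = 0.7907
For power 0.9 need Φ(δ − z_{0.005}) = 0.9, so δ = z_{0.005} + z_{0.10} = 2.576 + 1.282 = 3.857.
(The Φ(−δ − z_{α/2}) term is vanishingly small for δ > 0 and is dropped in the standard sample-size formula.)
δ = d·√(n/2) ⇒ n = 2(δ/d)² = 2 × (3.857 / 0.7907)² = 47.60.
Rounding up, n = 48 per group.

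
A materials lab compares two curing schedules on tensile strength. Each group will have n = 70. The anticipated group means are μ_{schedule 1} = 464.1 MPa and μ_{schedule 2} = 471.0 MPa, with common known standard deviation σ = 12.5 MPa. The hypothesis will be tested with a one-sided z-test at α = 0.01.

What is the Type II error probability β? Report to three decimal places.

Standardized effect: d = |μ_{schedule 1} − μ_{schedule 2}| / σ = |464.1 − 471.0| / 12.5 = 0.5520
Noncentrality parameter: δ = d·√(n/2) = 0.5520 × √(70/2) = 3.2657
Critical value for a one-sided test at α = 0.01: z_α = 2.326.
Power = P(Z > 2.326 − δ) = Φ(0.939) = 0.8262.
Type II error: β = 1 − power = 1 − 0.8262 = 0.1738.

β ≈ 0.174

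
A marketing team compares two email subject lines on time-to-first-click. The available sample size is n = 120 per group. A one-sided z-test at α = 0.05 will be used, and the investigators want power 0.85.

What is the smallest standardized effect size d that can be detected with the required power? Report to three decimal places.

d ≈ 0.346

Need Φ(δ − 1.645) = 0.85, so δ = 1.645 + 1.036 = 2.681.
δ = d·√(n/2) ⇒ d = δ/√(n/2) = 2.681/√(120/2) = 0.3462.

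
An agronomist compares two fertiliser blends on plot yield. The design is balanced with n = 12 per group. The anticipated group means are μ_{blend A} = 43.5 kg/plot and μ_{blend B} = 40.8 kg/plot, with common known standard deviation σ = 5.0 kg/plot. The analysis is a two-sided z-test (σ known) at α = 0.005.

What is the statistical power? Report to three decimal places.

Standardized effect: d = |μ_{blend A} − μ_{blend B}| / σ = |43.5 − 40.8| / 5.0 = 0.5400
Noncentrality parameter: δ = d·√(n/2) = 0.5400 × √(12/2) = 1.3227
Critical value for a two-sided test at α = 0.005: z_{α/2} = 2.807.
Power = Φ(δ − 2.807) + Φ(−δ − 2.807) = Φ(-1.484) + Φ(-4.130) = 0.0689 + 0.0000 = 0.0689.

Power ≈ 0.069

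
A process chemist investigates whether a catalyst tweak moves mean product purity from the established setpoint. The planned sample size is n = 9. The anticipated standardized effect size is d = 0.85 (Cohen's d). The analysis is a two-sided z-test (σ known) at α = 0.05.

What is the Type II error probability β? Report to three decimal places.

β ≈ 0.278

Noncentrality parameter: δ = d·√n = 0.85 × √9 = 2.5500
Two-sided α = 0.05 → critical value z_{0.025} = 1.960.
Power = Φ(δ − 1.960) + Φ(−δ − 1.960) = Φ(0.590) + Φ(-4.510) = 0.7224 + 0.0000 = 0.7224.
Type II error: β = 1 − power = 1 − 0.7224 = 0.2776.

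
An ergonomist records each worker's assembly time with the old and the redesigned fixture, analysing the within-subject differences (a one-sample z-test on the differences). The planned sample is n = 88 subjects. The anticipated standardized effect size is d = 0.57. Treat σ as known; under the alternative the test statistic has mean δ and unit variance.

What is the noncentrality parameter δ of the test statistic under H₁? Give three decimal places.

δ ≈ 5.347

The noncentrality parameter scales effect size by the design's sample-size factor: δ = d·√n = 0.57 × √88 = 5.3471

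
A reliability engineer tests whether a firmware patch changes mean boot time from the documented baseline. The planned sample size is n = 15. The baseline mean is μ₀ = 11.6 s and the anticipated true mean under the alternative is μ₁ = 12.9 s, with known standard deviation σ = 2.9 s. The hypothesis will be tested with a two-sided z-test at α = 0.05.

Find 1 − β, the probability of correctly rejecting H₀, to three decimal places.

Power ≈ 0.412

Standardized effect: d = |μ₁ − μ₀| / σ = |12.9 − 11.6| / 2.9 = 0.4483
Noncentrality parameter: δ = d·√n = 0.4483 × √15 = 1.7362
Two-sided α = 0.05 → critical value z_{0.025} = 1.960.
Power = Φ(δ − 1.960) + Φ(−δ − 1.960) = Φ(-0.224) + Φ(-3.696) = 0.4115 + 0.0001 = 0.4116.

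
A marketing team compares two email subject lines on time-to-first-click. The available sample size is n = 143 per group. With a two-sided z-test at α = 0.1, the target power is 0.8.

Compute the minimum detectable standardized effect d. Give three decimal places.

d ≈ 0.294

Need Φ(δ − 1.645) = 0.8, so δ = 1.645 + 0.842 = 2.486.
(The second rejection-region term Φ(−δ − z_{α/2}) is negligible and dropped.)
δ = d·√(n/2) ⇒ d = δ/√(n/2) = 2.486/√(143/2) = 0.2941.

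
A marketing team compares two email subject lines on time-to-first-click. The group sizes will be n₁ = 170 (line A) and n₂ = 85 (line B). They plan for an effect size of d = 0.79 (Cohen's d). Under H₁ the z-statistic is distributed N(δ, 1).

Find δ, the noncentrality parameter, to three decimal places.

δ = d / √(1/n₁ + 1/n₂) = 0.79 / √(1/170 + 1/85) = 5.9469

δ ≈ 5.947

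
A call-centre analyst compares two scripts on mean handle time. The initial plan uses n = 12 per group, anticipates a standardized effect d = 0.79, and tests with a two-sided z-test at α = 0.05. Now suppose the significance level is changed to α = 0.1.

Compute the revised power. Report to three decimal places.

Power ≈ 0.614

δ = d·√(n/2) = 0.79 × √(12/2) = 1.9351 (unchanged). New critical value: z_{0.05} = 1.645.
Revised power = Φ(δ − 1.645) + Φ(−δ − 1.645) = Φ(0.290) + Φ(-3.580) = 0.6142 + 0.0002 = 0.6144.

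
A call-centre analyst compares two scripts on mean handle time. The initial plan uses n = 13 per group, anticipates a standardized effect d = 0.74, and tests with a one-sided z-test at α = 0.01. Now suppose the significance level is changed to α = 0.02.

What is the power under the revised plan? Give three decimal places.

δ = d·√(n/2) = 0.74 × √(13/2) = 1.8866 (unchanged). New critical value: z_{0.02} = 2.054.
Revised power = P(Z > 2.054 − δ) = Φ(-0.167) = 0.4336.

Power ≈ 0.434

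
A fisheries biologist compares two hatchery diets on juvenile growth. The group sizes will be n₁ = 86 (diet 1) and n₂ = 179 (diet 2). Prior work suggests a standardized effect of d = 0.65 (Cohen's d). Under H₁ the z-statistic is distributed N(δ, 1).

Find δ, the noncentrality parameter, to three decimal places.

δ ≈ 4.954

The noncentrality parameter scales effect size by the design's sample-size factor: δ = d / √(1/n₁ + 1/n₂) = 0.65 / √(1/86 + 1/179) = 4.9541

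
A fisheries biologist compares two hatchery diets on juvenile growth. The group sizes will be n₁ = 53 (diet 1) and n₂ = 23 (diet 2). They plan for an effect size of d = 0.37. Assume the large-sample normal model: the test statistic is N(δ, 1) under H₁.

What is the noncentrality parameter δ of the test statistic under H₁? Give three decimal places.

δ ≈ 1.482

The noncentrality parameter scales effect size by the design's sample-size factor: δ = d / √(1/n₁ + 1/n₂) = 0.37 / √(1/53 + 1/23) = 1.4818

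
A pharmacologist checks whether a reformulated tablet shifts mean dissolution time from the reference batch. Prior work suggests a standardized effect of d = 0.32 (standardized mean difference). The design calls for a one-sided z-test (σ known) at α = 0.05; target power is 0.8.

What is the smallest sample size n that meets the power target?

Set Φ(δ − 1.645) = 0.8; then δ − 1.645 = Φ⁻¹(0.8) = 0.842, giving δ = 2.486.
δ = d·√n ⇒ n = (δ/d)² = (2.486 / 0.32)² = 60.38.
Rounding up, n = 61.

n = 61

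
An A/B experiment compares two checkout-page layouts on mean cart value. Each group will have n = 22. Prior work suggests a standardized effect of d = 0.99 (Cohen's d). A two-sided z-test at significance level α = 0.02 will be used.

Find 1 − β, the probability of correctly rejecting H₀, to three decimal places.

Power ≈ 0.831

Noncentrality parameter: δ = d·√(n/2) = 0.99 × √(22/2) = 3.2835
Two-sided α = 0.02 → critical value z_{0.01} = 2.326.
Power = Φ(δ − 2.326) + Φ(−δ − 2.326) = Φ(0.957) + Φ(-5.610) = 0.8307 + 0.0000 = 0.8307.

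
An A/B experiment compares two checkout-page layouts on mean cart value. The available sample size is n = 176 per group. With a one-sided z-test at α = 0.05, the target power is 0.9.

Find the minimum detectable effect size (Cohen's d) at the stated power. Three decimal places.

Need Φ(δ − 1.645) = 0.9, so δ = 1.645 + 1.282 = 2.926.
δ = d·√(n/2) ⇒ d = δ/√(n/2) = 2.926/√(176/2) = 0.3120.

d ≈ 0.312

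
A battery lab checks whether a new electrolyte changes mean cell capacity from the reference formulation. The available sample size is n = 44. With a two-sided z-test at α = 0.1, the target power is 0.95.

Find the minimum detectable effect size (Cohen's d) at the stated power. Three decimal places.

d ≈ 0.496

Required noncentrality: δ = z_{0.05} + z_{0.05} = 1.645 + 1.645 = 3.290.
(The second rejection-region term Φ(−δ − z_{α/2}) is negligible and dropped.)
δ = d·√n ⇒ d = δ/√n = 3.290/√44 = 0.4959.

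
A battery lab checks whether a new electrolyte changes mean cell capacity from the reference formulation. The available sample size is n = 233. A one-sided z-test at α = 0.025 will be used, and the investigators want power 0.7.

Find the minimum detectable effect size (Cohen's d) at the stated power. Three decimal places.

Need Φ(δ − 1.960) = 0.7, so δ = 1.960 + 0.524 = 2.484.
δ = d·√n ⇒ d = δ/√n = 2.484/√233 = 0.1628.

d ≈ 0.163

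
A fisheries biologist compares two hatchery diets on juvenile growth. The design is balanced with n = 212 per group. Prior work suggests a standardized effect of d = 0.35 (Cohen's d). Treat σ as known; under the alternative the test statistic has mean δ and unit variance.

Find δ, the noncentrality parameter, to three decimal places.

δ ≈ 3.603

δ = d·√(n/2) = 0.35 × √(212/2) = 3.6035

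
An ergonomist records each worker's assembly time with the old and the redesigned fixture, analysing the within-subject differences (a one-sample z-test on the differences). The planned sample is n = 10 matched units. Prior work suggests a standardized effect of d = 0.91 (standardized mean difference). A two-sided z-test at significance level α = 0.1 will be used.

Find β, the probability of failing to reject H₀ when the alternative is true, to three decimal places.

β ≈ 0.109

Noncentrality parameter: λ = d·√n = 0.91 × √10 = 2.8777
Critical value for a two-sided test at α = 0.1: z_{α/2} = 1.645.
Power = Φ(λ − 1.645) + Φ(−λ − 1.645) = Φ(1.233) + Φ(-4.523) = 0.8912 + 0.0000 = 0.8912.
Type II error: β = 1 − power = 1 − 0.8912 = 0.1088.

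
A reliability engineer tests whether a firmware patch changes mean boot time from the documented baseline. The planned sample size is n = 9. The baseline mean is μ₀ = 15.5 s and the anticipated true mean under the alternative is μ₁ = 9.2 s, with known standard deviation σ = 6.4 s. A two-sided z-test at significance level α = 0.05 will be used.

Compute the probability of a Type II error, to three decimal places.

β ≈ 0.160

Standardized effect: d = |μ₁ − μ₀| / σ = |9.2 − 15.5| / 6.4 = 0.9844
Noncentrality parameter: δ = d·√n = 0.9844 × √9 = 2.9531
Two-sided α = 0.05 → critical value z_{0.025} = 1.960.
Power = Φ(δ − 1.960) + Φ(−δ − 1.960) = Φ(0.993) + Φ(-4.913) = 0.8397 + 0.0000 = 0.8397.
Type II error: β = 1 − power = 1 − 0.8397 = 0.1603.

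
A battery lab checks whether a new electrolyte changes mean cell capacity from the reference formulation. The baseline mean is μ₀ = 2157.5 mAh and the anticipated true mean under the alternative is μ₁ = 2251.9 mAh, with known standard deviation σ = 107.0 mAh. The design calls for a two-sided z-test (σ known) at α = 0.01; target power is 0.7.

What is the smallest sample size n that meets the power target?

n = 13

Standardized effect: d = |μ₁ − μ₀| / σ = |2251.9 − 2157.5| / 107.0 = 0.8822
For power 0.7 need Φ(δ − z_{0.005}) = 0.7, so δ = z_{0.005} + z_{0.30} = 2.576 + 0.524 = 3.100.
(The Φ(−δ − z_{α/2}) term is vanishingly small for δ > 0 and is dropped in the standard sample-size formula.)
δ = d·√n ⇒ n = (δ/d)² = (3.100 / 0.8822)² = 12.35.
Round up to the next whole unit.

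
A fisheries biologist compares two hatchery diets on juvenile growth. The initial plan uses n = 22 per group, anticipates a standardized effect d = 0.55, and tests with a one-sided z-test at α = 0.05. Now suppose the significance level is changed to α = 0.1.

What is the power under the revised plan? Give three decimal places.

δ = d·√(n/2) = 0.55 × √(22/2) = 1.8241 (unchanged). New critical value: z_{0.1} = 1.282.
Revised power = P(Z > 1.282 − δ) = Φ(0.543) = 0.7063.

Power ≈ 0.706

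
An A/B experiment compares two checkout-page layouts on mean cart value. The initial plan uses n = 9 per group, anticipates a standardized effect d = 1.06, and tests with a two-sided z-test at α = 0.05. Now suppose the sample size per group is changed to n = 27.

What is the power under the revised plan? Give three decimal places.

With n = 27 per group: δ = d·√(n/2) = 1.06 × √(27/2) = 3.8947. Critical value z_{0.025} = 1.960.
Revised power = Φ(δ − 1.960) + Φ(−δ − 1.960) = Φ(1.935) + Φ(-5.855) = 0.9735 + 0.0000 = 0.9735.

Power ≈ 0.973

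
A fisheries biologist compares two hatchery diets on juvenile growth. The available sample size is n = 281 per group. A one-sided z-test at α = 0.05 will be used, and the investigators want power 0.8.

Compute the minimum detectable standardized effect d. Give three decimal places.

Need Φ(δ − 1.645) = 0.8, so δ = 1.645 + 0.842 = 2.486.
δ = d·√(n/2) ⇒ d = δ/√(n/2) = 2.486/√(281/2) = 0.2098.

d ≈ 0.210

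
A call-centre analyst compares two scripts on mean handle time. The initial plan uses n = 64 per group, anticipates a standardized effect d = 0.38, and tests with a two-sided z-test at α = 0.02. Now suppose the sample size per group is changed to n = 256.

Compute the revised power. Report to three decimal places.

With n = 256 per group: δ = d·√(n/2) = 0.38 × √(256/2) = 4.2992. Critical value z_{0.01} = 2.326.
Revised power = Φ(δ − 2.326) + Φ(−δ − 2.326) = Φ(1.973) + Φ(-6.626) = 0.9757 + 0.0000 = 0.9757.

Power ≈ 0.976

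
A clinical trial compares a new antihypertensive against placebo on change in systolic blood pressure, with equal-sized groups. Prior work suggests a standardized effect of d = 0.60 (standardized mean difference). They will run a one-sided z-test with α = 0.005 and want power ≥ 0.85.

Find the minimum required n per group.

For power 0.85 need Φ(δ − z_{0.005}) = 0.85, so δ = z_{0.005} + z_{0.15} = 2.576 + 1.036 = 3.612.
δ = d·√(n/2) ⇒ n = 2(δ/d)² = 2 × (3.612 / 0.60)² = 72.49.
Round up to the next whole unit.

n = 73 per group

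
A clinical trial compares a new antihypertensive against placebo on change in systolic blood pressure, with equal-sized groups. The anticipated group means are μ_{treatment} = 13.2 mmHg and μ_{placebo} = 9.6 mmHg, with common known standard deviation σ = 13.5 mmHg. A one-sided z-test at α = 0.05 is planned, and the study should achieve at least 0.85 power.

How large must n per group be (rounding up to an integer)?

n = 203 per group

Standardized effect: d = |μ_{treatment} − μ_{placebo}| / σ = |13.2 − 9.6| / 13.5 = 0.2667
For power 0.85 need Φ(δ − z_{0.05}) = 0.85, so δ = z_{0.05} + z_{0.15} = 1.645 + 1.036 = 2.681.
δ = d·√(n/2) ⇒ n = 2(δ/d)² = 2 × (2.681 / 0.2667)² = 202.20.
Round up to the next whole unit.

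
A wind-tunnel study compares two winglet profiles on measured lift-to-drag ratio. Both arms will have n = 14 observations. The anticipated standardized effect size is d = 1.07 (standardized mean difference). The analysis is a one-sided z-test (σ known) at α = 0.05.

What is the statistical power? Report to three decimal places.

Power ≈ 0.882

Noncentrality parameter: δ = d·√(n/2) = 1.07 × √(14/2) = 2.8310
One-sided α = 0.05 → critical value z_{0.05} = 1.645.
Power = P(Z > 1.645 − δ) = Φ(1.186) = 0.8822.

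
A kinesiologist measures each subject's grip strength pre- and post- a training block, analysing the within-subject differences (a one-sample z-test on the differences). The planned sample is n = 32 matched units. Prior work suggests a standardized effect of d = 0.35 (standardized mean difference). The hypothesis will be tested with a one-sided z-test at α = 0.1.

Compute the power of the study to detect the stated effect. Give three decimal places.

Power ≈ 0.758

Noncentrality parameter: δ = d·√n = 0.35 × √32 = 1.9799
One-sided α = 0.1 → critical value z_{0.1} = 1.282.
Power = P(Z > 1.282 − δ) = Φ(0.698) = 0.7575.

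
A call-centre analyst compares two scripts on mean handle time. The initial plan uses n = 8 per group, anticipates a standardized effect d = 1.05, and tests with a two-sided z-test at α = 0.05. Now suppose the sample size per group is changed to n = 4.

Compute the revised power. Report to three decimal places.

With n = 4 per group: δ = d·√(n/2) = 1.05 × √(4/2) = 1.4849. Critical value z_{0.025} = 1.960.
Revised power = Φ(δ − 1.960) + Φ(−δ − 1.960) = Φ(-0.475) + Φ(-3.445) = 0.3174 + 0.0003 = 0.3177.

Power ≈ 0.318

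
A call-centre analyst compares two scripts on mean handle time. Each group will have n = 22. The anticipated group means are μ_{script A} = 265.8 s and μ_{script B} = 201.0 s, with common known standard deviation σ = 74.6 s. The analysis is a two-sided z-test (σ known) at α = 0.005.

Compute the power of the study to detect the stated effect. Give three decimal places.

Power ≈ 0.529

Standardized effect: d = |μ_{script A} − μ_{script B}| / σ = |265.8 − 201.0| / 74.6 = 0.8686
Noncentrality parameter: δ = d·√(n/2) = 0.8686 × √(22/2) = 2.8809
Two-sided α = 0.005 → critical value z_{0.0025} = 2.807.
Power = Φ(δ − 2.807) + Φ(−δ − 2.807) = Φ(0.074) + Φ(-5.688) = 0.5295 + 0.0000 = 0.5295.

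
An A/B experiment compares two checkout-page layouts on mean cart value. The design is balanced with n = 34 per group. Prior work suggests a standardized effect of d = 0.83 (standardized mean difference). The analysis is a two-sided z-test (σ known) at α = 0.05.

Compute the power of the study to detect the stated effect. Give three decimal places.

Power ≈ 0.928

Noncentrality parameter: λ = d·√(n/2) = 0.83 × √(34/2) = 3.4222
Two-sided α = 0.05 → critical value z_{0.025} = 1.960.
Power = Φ(λ − 1.960) + Φ(−λ − 1.960) = Φ(1.462) + Φ(-5.382) = 0.9282 + 0.0000 = 0.9282.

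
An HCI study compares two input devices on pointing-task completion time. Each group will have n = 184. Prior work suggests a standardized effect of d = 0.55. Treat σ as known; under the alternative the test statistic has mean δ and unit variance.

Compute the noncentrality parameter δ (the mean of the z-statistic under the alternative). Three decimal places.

δ ≈ 5.275

The noncentrality parameter scales effect size by the design's sample-size factor: δ = d·√(n/2) = 0.55 × √(184/2) = 5.2754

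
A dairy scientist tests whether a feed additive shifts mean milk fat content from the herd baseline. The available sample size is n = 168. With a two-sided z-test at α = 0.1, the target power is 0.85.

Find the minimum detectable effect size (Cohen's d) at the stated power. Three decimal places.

Need Φ(δ − 1.645) = 0.85, so δ = 1.645 + 1.036 = 2.681.
(The second rejection-region term Φ(−δ − z_{α/2}) is negligible and dropped.)
δ = d·√n ⇒ d = δ/√n = 2.681/√168 = 0.2069.

d ≈ 0.207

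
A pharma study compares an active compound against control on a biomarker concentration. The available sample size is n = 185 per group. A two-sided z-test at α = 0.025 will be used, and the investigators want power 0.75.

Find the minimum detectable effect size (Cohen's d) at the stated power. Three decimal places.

Need Φ(δ − 2.241) = 0.75, so δ = 2.241 + 0.674 = 2.916.
(Lower-tail contribution to power is negligible for δ > 0.)
δ = d·√(n/2) ⇒ d = δ/√(n/2) = 2.916/√(185/2) = 0.3032.

d ≈ 0.303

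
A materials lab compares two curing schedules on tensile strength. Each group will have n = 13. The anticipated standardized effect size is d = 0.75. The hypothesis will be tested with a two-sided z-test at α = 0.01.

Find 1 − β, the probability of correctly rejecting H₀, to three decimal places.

Power ≈ 0.253

Noncentrality parameter: λ = d·√(n/2) = 0.75 × √(13/2) = 1.9121
Critical value for a two-sided test at α = 0.01: z_{α/2} = 2.576.
Power = Φ(λ − 2.576) + Φ(−λ − 2.576) = Φ(-0.664) + Φ(-4.488) = 0.2534 + 0.0000 = 0.2534.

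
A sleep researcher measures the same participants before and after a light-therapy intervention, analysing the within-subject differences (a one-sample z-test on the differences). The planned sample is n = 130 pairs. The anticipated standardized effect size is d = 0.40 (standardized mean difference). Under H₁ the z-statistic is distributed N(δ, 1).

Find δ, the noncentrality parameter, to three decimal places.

δ ≈ 4.561

The noncentrality parameter scales effect size by the design's sample-size factor: δ = d·√n = 0.40 × √130 = 4.5607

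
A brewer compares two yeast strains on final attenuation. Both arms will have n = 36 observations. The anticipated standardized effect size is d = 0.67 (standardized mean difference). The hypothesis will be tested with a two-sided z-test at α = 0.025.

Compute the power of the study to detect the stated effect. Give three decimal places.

Power ≈ 0.726

Noncentrality parameter: δ = d·√(n/2) = 0.67 × √(36/2) = 2.8426
Two-sided α = 0.025 → critical value z_{0.0125} = 2.241.
Power = Φ(δ − 2.241) + Φ(−δ − 2.241) = Φ(0.601) + Φ(-5.084) = 0.7261 + 0.0000 = 0.7261.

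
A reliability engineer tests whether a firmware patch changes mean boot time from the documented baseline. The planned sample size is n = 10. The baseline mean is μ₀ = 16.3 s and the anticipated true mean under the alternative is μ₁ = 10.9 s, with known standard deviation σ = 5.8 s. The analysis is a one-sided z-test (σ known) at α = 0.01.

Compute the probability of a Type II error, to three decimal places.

Standardized effect: d = |μ₁ − μ₀| / σ = |10.9 − 16.3| / 5.8 = 0.9310
Noncentrality parameter: δ = d·√n = 0.9310 × √10 = 2.9442
Critical value for a one-sided test at α = 0.01: z_α = 2.326.
Power = P(Z > 2.326 − δ) = Φ(0.618) = 0.7317.
Type II error: β = 1 − power = 1 − 0.7317 = 0.2683.

β ≈ 0.268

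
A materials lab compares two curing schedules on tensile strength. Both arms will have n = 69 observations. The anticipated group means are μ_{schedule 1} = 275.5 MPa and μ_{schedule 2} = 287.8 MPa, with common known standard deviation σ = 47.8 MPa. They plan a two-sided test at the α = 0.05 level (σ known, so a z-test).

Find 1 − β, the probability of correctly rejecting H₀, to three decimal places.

Standardized effect: d = |μ_{schedule 1} − μ_{schedule 2}| / σ = |275.5 − 287.8| / 47.8 = 0.2573
Noncentrality parameter: δ = d·√(n/2) = 0.2573 × √(69/2) = 1.5114
Critical value for a two-sided test at α = 0.05: z_{α/2} = 1.960.
Power = Φ(δ − 1.960) + Φ(−δ − 1.960) = Φ(-0.449) + Φ(-3.471) = 0.3269 + 0.0003 = 0.3271.

Power ≈ 0.327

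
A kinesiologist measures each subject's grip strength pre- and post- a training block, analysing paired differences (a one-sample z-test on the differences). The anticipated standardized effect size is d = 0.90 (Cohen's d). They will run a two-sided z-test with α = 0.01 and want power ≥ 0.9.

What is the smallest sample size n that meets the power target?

n = 19

Set Φ(δ − 2.576) = 0.9; then δ − 2.576 = Φ⁻¹(0.9) = 1.282, giving δ = 3.857.
(The Φ(−δ − z_{α/2}) term is vanishingly small for δ > 0 and is dropped in the standard sample-size formula.)
δ = d·√n ⇒ n = (δ/d)² = (3.857 / 0.90)² = 18.37.
Rounding up, n = 19.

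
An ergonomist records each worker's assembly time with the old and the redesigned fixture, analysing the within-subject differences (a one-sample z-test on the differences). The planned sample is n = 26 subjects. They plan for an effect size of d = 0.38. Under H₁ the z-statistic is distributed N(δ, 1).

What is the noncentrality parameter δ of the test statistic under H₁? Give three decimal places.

The noncentrality parameter scales effect size by the design's sample-size factor: δ = d·√n = 0.38 × √26 = 1.9376

δ ≈ 1.938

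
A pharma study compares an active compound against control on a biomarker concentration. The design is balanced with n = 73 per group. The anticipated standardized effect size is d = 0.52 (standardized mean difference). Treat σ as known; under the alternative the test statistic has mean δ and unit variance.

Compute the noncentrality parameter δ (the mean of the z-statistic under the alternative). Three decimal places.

δ = d·√(n/2) = 0.52 × √(73/2) = 3.1416

δ ≈ 3.142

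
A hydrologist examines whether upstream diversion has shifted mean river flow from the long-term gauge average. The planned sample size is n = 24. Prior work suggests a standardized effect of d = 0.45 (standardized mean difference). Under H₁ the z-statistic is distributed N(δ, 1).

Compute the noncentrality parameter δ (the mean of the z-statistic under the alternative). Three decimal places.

δ ≈ 2.205

The noncentrality parameter scales effect size by the design's sample-size factor: δ = d·√n = 0.45 × √24 = 2.2045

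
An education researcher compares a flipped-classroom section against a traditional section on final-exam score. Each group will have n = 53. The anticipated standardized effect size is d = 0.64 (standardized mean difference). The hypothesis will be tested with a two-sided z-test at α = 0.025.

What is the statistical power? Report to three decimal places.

Noncentrality parameter: δ = d·√(n/2) = 0.64 × √(53/2) = 3.2946
Critical value for a two-sided test at α = 0.025: z_{α/2} = 2.241.
Power = Φ(δ − 2.241) + Φ(−δ − 2.241) = Φ(1.053) + Φ(-5.536) = 0.8539 + 0.0000 = 0.8539.

Power ≈ 0.854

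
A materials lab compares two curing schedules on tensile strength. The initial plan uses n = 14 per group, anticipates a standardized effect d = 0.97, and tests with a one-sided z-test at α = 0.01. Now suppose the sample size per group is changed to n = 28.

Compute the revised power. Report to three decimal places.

Power ≈ 0.904

With n = 28 per group: δ = d·√(n/2) = 0.97 × √(28/2) = 3.6294. Critical value z_{0.01} = 2.326.
Revised power = Φ(δ − 2.326) = Φ(1.303) = 0.9037.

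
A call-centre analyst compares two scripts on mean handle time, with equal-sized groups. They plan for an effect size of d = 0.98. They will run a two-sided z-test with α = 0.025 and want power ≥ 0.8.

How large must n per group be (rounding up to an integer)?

n = 20 per group

For power 0.8 need Φ(δ − z_{0.0125}) = 0.8, so δ = z_{0.0125} + z_{0.20} = 2.241 + 0.842 = 3.083.
(Ignoring the negligible lower-tail rejection probability gives the usual closed-form inversion.)
δ = d·√(n/2) ⇒ n = 2(δ/d)² = 2 × (3.083 / 0.98)² = 19.79.
Round up to the next whole unit.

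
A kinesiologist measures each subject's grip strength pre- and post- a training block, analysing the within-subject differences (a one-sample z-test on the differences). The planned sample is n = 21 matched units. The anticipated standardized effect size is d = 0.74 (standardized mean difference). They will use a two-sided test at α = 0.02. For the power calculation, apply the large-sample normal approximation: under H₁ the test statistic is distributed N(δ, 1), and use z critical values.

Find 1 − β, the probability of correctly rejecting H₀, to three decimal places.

Power ≈ 0.857

Noncentrality parameter: δ = d·√n = 0.74 × √21 = 3.3911
Critical value for a two-sided test at α = 0.02: z_{α/2} = 2.326.
Power = Φ(δ − 2.326) + Φ(−δ − 2.326) = Φ(1.065) + Φ(-5.717) = 0.8565 + 0.0000 = 0.8565.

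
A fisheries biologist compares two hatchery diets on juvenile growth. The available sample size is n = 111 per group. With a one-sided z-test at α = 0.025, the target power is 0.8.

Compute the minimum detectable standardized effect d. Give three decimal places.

Need Φ(δ − 1.960) = 0.8, so δ = 1.960 + 0.842 = 2.802.
δ = d·√(n/2) ⇒ d = δ/√(n/2) = 2.802/√(111/2) = 0.3761.

d ≈ 0.376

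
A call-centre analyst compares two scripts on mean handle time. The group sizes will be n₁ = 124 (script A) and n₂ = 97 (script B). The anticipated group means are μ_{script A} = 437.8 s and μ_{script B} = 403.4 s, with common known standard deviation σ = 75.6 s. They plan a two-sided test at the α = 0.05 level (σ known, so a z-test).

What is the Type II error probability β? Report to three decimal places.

β ≈ 0.081

Standardized effect: d = |μ_{script A} − μ_{script B}| / σ = |437.8 − 403.4| / 75.6 = 0.4550
Noncentrality parameter: δ = d / √(1/n₁ + 1/n₂) = 0.4550 / √(1/124 + 1/97) = 3.3569
Critical value for a two-sided test at α = 0.05: z_{α/2} = 1.960.
Power = Φ(δ − 1.960) + Φ(−δ − 1.960) = Φ(1.397) + Φ(-5.317) = 0.9188 + 0.0000 = 0.9188.
Type II error: β = 1 − power = 1 − 0.9188 = 0.0812.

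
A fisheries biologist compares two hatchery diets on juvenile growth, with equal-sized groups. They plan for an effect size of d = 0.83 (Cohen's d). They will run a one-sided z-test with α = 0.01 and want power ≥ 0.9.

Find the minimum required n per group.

For power 0.9 need Φ(δ − z_{0.01}) = 0.9, so δ = z_{0.01} + z_{0.10} = 2.326 + 1.282 = 3.608.
δ = d·√(n/2) ⇒ n = 2(δ/d)² = 2 × (3.608 / 0.83)² = 37.79.
Round up to the next whole unit.

n = 38 per group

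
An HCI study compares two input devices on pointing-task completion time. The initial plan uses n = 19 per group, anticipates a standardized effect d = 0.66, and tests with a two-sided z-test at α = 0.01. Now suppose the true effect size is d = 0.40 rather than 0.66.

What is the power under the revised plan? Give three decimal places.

Power ≈ 0.090

With d = 0.40: δ = d·√(n/2) = 0.40 × √(19/2) = 1.2329. Critical value z_{0.005} = 2.576.
Revised power = Φ(δ − 2.576) + Φ(−δ − 2.576) = Φ(-1.343) + Φ(-3.809) = 0.0896 + 0.0001 = 0.0897.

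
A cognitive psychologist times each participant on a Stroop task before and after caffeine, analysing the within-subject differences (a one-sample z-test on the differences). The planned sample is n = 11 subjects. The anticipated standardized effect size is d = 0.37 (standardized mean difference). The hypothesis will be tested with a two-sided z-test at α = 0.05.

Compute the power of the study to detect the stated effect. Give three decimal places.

Noncentrality parameter: δ = d·√n = 0.37 × √11 = 1.2272
Critical value for a two-sided test at α = 0.05: z_{α/2} = 1.960.
Power = Φ(δ − 1.960) + Φ(−δ − 1.960) = Φ(-0.733) + Φ(-3.187) = 0.2318 + 0.0007 = 0.2326.

Power ≈ 0.233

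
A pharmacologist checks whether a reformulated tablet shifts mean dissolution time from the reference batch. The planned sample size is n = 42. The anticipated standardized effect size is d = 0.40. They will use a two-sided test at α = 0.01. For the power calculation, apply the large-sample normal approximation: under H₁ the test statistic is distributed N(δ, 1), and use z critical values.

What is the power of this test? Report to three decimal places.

Noncentrality parameter: δ = d·√n = 0.40 × √42 = 2.5923
Critical value for a two-sided test at α = 0.01: z_{α/2} = 2.576.
Power = Φ(δ − 2.576) + Φ(−δ − 2.576) = Φ(0.016) + Φ(-5.168) = 0.5066 + 0.0000 = 0.5066.

Power ≈ 0.507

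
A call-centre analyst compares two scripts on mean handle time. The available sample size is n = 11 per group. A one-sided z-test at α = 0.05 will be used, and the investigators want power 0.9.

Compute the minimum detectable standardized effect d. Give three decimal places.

d ≈ 1.248

Need Φ(δ − 1.645) = 0.9, so δ = 1.645 + 1.282 = 2.926.
δ = d·√(n/2) ⇒ d = δ/√(n/2) = 2.926/√(11/2) = 1.2478.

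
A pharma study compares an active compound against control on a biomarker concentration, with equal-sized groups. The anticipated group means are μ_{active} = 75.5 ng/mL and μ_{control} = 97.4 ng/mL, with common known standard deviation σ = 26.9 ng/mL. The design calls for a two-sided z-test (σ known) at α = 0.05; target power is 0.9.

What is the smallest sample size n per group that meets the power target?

Standardized effect: d = |μ_{active} − μ_{control}| / σ = |75.5 − 97.4| / 26.9 = 0.8141
Set Φ(δ − 1.960) = 0.9; then δ − 1.960 = Φ⁻¹(0.9) = 1.282, giving δ = 3.242.
(The Φ(−δ − z_{α/2}) term is vanishingly small for δ > 0 and is dropped in the standard sample-size formula.)
δ = d·√(n/2) ⇒ n = 2(δ/d)² = 2 × (3.242 / 0.8141)² = 31.71.
Round up to the next whole unit.

n = 32 per group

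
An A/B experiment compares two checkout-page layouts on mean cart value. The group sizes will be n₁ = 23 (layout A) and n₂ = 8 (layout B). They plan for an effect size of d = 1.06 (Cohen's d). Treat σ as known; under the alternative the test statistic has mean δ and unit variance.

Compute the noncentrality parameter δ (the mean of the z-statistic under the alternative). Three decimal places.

δ = d / √(1/n₁ + 1/n₂) = 1.06 / √(1/23 + 1/8) = 2.5825

δ ≈ 2.582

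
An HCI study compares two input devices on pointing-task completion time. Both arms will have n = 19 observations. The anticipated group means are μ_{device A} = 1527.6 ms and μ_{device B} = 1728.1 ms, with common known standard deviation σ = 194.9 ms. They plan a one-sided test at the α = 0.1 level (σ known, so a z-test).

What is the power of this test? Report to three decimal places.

Standardized effect: d = |μ_{device A} − μ_{device B}| / σ = |1527.6 − 1728.1| / 194.9 = 1.0287
Noncentrality parameter: δ = d·√(n/2) = 1.0287 × √(19/2) = 3.1708
One-sided α = 0.1 → critical value z_{0.1} = 1.282.
Power = P(Z > 1.282 − δ) = Φ(1.889) = 0.9706.

Power ≈ 0.971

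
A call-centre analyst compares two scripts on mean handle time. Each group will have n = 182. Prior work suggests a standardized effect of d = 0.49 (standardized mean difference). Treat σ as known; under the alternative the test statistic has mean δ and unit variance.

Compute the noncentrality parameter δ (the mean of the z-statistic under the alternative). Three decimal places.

The noncentrality parameter scales effect size by the design's sample-size factor: δ = d·√(n/2) = 0.49 × √(182/2) = 4.6743

δ ≈ 4.674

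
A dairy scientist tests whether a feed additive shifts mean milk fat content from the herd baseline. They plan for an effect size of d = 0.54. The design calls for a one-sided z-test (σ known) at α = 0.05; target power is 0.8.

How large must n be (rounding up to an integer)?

n = 22

Set Φ(δ − 1.645) = 0.8; then δ − 1.645 = Φ⁻¹(0.8) = 0.842, giving δ = 2.486.
δ = d·√n ⇒ n = (δ/d)² = (2.486 / 0.54)² = 21.20.
Round up to the next whole unit.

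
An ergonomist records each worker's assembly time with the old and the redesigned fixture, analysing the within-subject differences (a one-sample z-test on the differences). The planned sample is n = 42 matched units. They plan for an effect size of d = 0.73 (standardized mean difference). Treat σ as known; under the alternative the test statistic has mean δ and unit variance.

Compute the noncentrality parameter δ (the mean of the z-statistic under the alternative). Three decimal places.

δ = d·√n = 0.73 × √42 = 4.7309

δ ≈ 4.731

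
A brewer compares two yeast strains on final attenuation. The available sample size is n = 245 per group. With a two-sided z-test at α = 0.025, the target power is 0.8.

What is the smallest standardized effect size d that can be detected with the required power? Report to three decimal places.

Need Φ(δ − 2.241) = 0.8, so δ = 2.241 + 0.842 = 3.083.
(Lower-tail contribution to power is negligible for δ > 0.)
δ = d·√(n/2) ⇒ d = δ/√(n/2) = 3.083/√(245/2) = 0.2786.

d ≈ 0.279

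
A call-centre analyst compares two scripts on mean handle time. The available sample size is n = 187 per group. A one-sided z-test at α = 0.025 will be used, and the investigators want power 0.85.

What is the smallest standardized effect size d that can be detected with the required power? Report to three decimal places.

d ≈ 0.310

Need Φ(δ − 1.960) = 0.85, so δ = 1.960 + 1.036 = 2.996.
δ = d·√(n/2) ⇒ d = δ/√(n/2) = 2.996/√(187/2) = 0.3099.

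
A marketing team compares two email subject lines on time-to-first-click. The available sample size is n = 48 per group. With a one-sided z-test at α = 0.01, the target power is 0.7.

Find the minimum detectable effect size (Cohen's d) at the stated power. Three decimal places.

Need Φ(δ − 2.326) = 0.7, so δ = 2.326 + 0.524 = 2.851.
δ = d·√(n/2) ⇒ d = δ/√(n/2) = 2.851/√(48/2) = 0.5819.

d ≈ 0.582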